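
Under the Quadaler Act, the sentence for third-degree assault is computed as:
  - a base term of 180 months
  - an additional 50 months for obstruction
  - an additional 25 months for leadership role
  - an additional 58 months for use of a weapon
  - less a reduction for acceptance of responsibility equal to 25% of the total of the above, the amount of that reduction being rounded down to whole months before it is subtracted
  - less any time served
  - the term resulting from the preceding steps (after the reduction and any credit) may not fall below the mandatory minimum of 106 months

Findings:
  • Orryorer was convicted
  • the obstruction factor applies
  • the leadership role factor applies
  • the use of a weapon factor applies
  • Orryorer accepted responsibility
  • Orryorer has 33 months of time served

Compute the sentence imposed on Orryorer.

202 months

Obstruction enhancement: +50 months
Leadership role enhancement: +25 months
Use of a weapon enhancement: +58 months
Adjusted term: 180 months + 50 months + 25 months + 58 months = 313 months
Acceptance of responsibility reduction: 25% of 313 months = 78 months (rounded down)
After reduction: 313 − 78 = 235 months
Less time served: 235 months − 33 months = 202 months
Minimum 106 months: 202 months meets the minimum, no increase.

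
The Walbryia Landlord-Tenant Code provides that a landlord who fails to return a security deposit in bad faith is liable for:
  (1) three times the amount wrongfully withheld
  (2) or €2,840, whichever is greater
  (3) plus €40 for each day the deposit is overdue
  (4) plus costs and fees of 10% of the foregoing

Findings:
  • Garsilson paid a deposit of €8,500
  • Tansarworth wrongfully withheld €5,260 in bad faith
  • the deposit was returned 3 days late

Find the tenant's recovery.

Trebled: 3 × €5,260 = €15,780
Minimum €2,840: €15,780 meets the minimum, no increase.
Late-return penalty: 3 × €40 = €120
Damages plus late penalty: €15,780 + €120 = €15,900
Costs and fees: 10% of €15,900 = €1,590
Total recovery: €15,900 + €1,590 = €17,490

€17,490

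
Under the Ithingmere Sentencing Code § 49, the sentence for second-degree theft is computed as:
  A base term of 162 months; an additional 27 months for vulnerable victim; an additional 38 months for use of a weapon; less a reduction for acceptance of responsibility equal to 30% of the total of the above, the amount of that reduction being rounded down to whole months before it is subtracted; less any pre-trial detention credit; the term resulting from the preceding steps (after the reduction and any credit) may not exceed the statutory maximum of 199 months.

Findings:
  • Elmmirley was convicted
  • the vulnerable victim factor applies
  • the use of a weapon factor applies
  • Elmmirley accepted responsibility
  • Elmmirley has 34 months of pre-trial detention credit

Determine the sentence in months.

125 months

Vulnerable victim enhancement: +27 months
Use of a weapon enhancement: +38 months
Adjusted term: 162 months + 27 months + 38 months = 227 months
Acceptance of responsibility reduction: 30% of 227 months = 68 months (rounded down)
After reduction: 227 − 68 = 159 months
Less pre-trial detention credit: 159 months − 34 months = 125 months
Cap at 199 months: 125 months is within the cap, no reduction.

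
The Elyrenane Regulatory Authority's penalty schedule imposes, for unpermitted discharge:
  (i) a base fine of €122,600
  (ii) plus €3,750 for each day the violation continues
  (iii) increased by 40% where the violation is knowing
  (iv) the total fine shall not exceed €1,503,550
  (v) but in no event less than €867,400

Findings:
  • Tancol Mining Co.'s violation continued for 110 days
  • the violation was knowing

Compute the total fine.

€867,400

Per-day component: 110 × €3,750 = €412,500
Base plus per-day: €122,600 + €412,500 = €535,100
Enhancement: 40% of €535,100 = €214,040
Enhanced fine: €535,100 + €214,040 = €749,140
Cap at €1,503,550: €749,140 is within the cap, no reduction.
Minimum €867,400: €749,140 is below the minimum → €867,400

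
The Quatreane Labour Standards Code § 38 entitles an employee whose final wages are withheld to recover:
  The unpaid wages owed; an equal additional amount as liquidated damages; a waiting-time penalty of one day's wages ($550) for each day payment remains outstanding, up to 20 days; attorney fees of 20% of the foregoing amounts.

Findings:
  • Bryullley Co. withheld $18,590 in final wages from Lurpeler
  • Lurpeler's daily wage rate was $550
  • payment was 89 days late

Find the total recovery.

Liquidated damages (equal amount): $18,590
Penalty days: min(89, 20) = 20
Waiting-time penalty: 20 × $550 = $11,000
Subtotal: $18,590 + $18,590 + $11,000 = $48,180
Attorney fees: 20% of $48,180 = $9,636
Total award: $48,180 + $9,636 = $57,816

$57,816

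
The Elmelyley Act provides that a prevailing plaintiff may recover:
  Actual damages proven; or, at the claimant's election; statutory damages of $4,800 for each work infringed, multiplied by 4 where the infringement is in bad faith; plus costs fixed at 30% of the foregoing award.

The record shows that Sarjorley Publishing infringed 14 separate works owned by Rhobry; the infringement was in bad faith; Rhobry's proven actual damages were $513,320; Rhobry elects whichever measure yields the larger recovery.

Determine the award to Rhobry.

$667,316

Statutory damages: 14 × $4,800 = $67,200
Multiplied by 4: 4 × $67,200 = $268,800
Greater of actual damages ($513,320) or enhanced statutory damages ($268,800): $513,320
Costs: 30% of $513,320 = $153,996
Award plus costs: $513,320 + $153,996 = $667,316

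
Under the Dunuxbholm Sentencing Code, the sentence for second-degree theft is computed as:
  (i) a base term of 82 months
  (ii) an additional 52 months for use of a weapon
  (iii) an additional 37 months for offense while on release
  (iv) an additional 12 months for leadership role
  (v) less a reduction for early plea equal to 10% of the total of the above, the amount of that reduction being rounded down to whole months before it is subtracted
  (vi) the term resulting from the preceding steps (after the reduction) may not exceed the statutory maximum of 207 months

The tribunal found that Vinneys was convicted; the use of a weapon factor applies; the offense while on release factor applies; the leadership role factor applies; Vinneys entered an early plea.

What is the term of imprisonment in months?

Use of a weapon enhancement: +52 months
Offense while on release enhancement: +37 months
Leadership role enhancement: +12 months
Adjusted term: 82 months + 52 months + 37 months + 12 months = 183 months
Early plea reduction: 10% of 183 months = 18 months (rounded down)
After reduction: 183 − 18 = 165 months
Cap at 207 months: 165 months is within the cap, no reduction.

165 months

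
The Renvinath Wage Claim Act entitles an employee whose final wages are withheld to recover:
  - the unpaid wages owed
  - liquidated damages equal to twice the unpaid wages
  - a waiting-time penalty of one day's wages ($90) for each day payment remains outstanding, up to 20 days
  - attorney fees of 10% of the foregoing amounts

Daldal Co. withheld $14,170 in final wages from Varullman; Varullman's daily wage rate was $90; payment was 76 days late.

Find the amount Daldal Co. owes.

$48,741

Doubled: 2 × $14,170 = $28,340
Penalty days: min(76, 20) = 20
Waiting-time penalty: 20 × $90 = $1,800
Subtotal: $14,170 + $28,340 + $1,800 = $44,310
Attorney fees: 10% of $44,310 = $4,431
Total award: $44,310 + $4,431 = $48,741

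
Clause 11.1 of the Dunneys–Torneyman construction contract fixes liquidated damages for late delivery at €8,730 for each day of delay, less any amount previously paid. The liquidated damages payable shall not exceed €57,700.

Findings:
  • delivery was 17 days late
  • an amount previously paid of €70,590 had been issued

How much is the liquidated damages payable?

Per-day damages: 17 × €8,730 = €148,410
Less amount previously paid: €148,410 − €70,590 = €77,820
Cap at €57,700: €77,820 exceeds the cap → €57,700

€57,700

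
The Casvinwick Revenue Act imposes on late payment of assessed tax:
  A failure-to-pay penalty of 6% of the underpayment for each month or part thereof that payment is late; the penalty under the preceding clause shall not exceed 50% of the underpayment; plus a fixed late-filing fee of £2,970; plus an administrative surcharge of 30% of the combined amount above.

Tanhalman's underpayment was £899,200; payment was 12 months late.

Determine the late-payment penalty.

Penalty: £588,341

Accrued rate: 6% × 12 = 72%, capped at 50% → 50%
Failure-to-pay penalty: 50% of £899,200 = £449,600
Penalty before surcharge: £449,600 + £2,970 = £452,570
Administrative surcharge: 30% of £452,570 = £135,771
Total penalty: £452,570 + £135,771 = £588,341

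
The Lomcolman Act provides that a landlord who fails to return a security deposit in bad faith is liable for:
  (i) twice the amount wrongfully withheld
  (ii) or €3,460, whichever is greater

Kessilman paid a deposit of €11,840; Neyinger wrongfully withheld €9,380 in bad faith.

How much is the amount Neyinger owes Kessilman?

Doubled: 2 × €9,380 = €18,760
Minimum €3,460: €18,760 meets the minimum, no increase.

€18,760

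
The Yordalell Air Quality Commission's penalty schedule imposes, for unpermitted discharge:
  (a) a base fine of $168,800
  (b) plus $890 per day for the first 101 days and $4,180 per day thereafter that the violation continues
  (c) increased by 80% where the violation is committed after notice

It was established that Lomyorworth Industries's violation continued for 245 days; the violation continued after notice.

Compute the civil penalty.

$1,549,098

First 101 days: 101 × $890 = $89,890
Remaining days: (245 − 101) × $4,180 = $601,920
Per-day component: $89,890 + $601,920 = $691,810
Base plus per-day: $168,800 + $691,810 = $860,610
Enhancement: 80% of $860,610 = $688,488
Enhanced fine: $860,610 + $688,488 = $1,549,098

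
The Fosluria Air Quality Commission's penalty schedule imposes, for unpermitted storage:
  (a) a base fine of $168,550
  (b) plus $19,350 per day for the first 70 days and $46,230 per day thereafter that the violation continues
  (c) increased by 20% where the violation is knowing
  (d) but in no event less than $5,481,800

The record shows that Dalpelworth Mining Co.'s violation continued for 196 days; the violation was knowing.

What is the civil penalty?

$8,817,636

First 70 days: 70 × $19,350 = $1,354,500
Remaining days: (196 − 70) × $46,230 = $5,824,980
Per-day component: $1,354,500 + $5,824,980 = $7,179,480
Base plus per-day: $168,550 + $7,179,480 = $7,348,030
Enhancement: 20% of $7,348,030 = $1,469,606
Enhanced fine: $7,348,030 + $1,469,606 = $8,817,636
Minimum $5,481,800: $8,817,636 meets the minimum, no increase.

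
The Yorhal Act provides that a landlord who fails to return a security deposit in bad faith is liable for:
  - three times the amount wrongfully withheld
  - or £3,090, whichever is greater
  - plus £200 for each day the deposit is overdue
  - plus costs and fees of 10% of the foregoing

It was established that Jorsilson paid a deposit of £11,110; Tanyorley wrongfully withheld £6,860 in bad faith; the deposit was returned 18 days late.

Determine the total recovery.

Recovery: £26,598

Trebled: 3 × £6,860 = £20,580
Minimum £3,090: £20,580 meets the minimum, no increase.
Late-return penalty: 18 × £200 = £3,600
Damages plus late penalty: £20,580 + £3,600 = £24,180
Costs and fees: 10% of £24,180 = £2,418
Total recovery: £24,180 + £2,418 = £26,598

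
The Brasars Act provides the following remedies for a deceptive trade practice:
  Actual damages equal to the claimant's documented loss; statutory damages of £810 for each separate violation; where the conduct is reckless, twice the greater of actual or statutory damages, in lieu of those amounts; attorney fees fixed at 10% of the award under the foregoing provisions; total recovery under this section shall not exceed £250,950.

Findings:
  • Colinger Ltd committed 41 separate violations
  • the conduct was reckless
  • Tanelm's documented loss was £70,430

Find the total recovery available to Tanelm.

Total recovery: £154,946

Statutory damages: 41 × £810 = £33,210
Greater of actual damages (£70,430) or statutory damages (£33,210): £70,430
Doubled: 2 × £70,430 = £140,860
Attorney fees: 10% of £140,860 = £14,086
Total before cap: £140,860 + £14,086 = £154,946
Cap at £250,950: £154,946 is within the cap, no reduction.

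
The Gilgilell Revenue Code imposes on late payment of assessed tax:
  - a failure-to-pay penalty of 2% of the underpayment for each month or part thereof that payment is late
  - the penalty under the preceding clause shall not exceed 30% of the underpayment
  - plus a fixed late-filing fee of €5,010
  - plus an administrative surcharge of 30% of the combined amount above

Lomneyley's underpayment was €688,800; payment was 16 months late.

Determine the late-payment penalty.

Accrued rate: 2% × 16 = 32%, capped at 30% → 30%
Failure-to-pay penalty: 30% of €688,800 = €206,640
Penalty before surcharge: €206,640 + €5,010 = €211,650
Administrative surcharge: 30% of €211,650 = €63,495
Total penalty: €211,650 + €63,495 = €275,145

€275,145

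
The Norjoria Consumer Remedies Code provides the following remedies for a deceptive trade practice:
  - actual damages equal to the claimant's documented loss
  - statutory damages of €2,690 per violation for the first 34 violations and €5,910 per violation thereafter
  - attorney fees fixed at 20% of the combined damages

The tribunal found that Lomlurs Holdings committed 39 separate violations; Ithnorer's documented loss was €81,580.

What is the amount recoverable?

First 34 violations: 34 × €2,690 = €91,460
Remaining violations: (39 − 34) × €5,910 = €29,550
Statutory damages: €91,460 + €29,550 = €121,010
Combined damages: €81,580 + €121,010 = €202,590
Attorney fees: 20% of €202,590 = €40,518
Total recovery: €202,590 + €40,518 = €243,108

€243,108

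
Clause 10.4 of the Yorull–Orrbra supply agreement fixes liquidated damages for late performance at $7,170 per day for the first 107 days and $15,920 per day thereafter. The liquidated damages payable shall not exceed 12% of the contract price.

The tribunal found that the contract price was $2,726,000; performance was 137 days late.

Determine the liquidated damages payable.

First 107 days: 107 × $7,170 = $767,190
Remaining days: (137 − 107) × $15,920 = $477,600
Accrued per-day damages: $767,190 + $477,600 = $1,244,790
Cap: 12% of $2,726,000 = $327,120
Cap at $327,120: $1,244,790 exceeds the cap → $327,120

$327,120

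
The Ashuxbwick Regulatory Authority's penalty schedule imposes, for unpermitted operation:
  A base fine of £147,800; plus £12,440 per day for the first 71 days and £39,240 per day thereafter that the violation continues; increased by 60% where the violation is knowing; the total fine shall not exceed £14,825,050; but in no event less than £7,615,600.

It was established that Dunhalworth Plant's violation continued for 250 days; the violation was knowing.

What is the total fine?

£12,888,000

First 71 days: 71 × £12,440 = £883,240
Remaining days: (250 − 71) × £39,240 = £7,023,960
Per-day component: £883,240 + £7,023,960 = £7,907,200
Base plus per-day: £147,800 + £7,907,200 = £8,055,000
Enhancement: 60% of £8,055,000 = £4,833,000
Enhanced fine: £8,055,000 + £4,833,000 = £12,888,000
Cap at £14,825,050: £12,888,000 is within the cap, no reduction.
Minimum £7,615,600: £12,888,000 meets the minimum, no increase.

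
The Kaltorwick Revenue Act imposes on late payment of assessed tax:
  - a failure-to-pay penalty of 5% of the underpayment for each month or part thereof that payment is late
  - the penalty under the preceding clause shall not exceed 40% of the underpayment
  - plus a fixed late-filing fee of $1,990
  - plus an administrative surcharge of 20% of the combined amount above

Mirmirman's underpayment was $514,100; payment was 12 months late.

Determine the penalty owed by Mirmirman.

$249,156

Accrued rate: 5% × 12 = 60%, capped at 40% → 40%
Failure-to-pay penalty: 40% of $514,100 = $205,640
Penalty before surcharge: $205,640 + $1,990 = $207,630
Administrative surcharge: 20% of $207,630 = $41,526
Total penalty: $207,630 + $41,526 = $249,156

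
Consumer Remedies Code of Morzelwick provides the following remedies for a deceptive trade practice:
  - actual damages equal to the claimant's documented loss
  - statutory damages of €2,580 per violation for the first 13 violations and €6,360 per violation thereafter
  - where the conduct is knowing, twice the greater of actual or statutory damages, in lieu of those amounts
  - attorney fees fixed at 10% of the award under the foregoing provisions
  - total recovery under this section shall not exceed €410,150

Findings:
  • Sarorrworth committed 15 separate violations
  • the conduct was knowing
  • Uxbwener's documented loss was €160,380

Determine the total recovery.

€352,836

First 13 violations: 13 × €2,580 = €33,540
Remaining violations: (15 − 13) × €6,360 = €12,720
Statutory damages: €33,540 + €12,720 = €46,260
Greater of actual damages (€160,380) or statutory damages (€46,260): €160,380
Doubled: 2 × €160,380 = €320,760
Attorney fees: 10% of €320,760 = €32,076
Total before cap: €320,760 + €32,076 = €352,836
Cap at €410,150: €352,836 is within the cap, no reduction.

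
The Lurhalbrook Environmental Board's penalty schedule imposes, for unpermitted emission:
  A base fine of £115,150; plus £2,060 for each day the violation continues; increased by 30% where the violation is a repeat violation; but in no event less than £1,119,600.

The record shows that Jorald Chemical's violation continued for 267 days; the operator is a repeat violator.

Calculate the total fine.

Per-day component: 267 × £2,060 = £550,020
Base plus per-day: £115,150 + £550,020 = £665,170
Enhancement: 30% of £665,170 = £199,551
Enhanced fine: £665,170 + £199,551 = £864,721
Minimum £1,119,600: £864,721 is below the minimum → £1,119,600

£1,119,600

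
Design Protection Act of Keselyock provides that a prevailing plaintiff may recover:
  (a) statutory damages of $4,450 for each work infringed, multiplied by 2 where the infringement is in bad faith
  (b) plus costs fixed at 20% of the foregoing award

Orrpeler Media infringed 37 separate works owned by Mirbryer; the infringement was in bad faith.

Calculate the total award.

Award: $395,160

Statutory damages: 37 × $4,450 = $164,650
Doubled: 2 × $164,650 = $329,300
Costs: 20% of $329,300 = $65,860
Award plus costs: $329,300 + $65,860 = $395,160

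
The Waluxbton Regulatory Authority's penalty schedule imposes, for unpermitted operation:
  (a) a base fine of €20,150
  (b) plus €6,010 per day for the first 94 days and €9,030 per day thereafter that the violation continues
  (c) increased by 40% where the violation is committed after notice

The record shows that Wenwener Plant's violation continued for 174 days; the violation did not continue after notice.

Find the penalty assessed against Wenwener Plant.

Civil penalty: €1,307,490

First 94 days: 94 × €6,010 = €564,940
Remaining days: (174 − 94) × €9,030 = €722,400
Per-day component: €564,940 + €722,400 = €1,287,340
Base plus per-day: €20,150 + €1,287,340 = €1,307,490
The violation did not continue after notice: no 40% increase.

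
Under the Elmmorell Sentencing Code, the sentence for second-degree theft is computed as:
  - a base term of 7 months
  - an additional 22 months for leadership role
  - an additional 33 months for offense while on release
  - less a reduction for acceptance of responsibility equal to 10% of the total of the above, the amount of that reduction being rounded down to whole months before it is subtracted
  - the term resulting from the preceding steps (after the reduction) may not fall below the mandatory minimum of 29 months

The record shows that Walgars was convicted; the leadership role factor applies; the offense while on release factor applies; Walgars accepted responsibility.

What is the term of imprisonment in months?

56 months

Leadership role enhancement: +22 months
Offense while on release enhancement: +33 months
Adjusted term: 7 months + 22 months + 33 months = 62 months
Acceptance of responsibility reduction: 10% of 62 months = 6 months (rounded down)
After reduction: 62 − 6 = 56 months
Minimum 29 months: 56 months meets the minimum, no increase.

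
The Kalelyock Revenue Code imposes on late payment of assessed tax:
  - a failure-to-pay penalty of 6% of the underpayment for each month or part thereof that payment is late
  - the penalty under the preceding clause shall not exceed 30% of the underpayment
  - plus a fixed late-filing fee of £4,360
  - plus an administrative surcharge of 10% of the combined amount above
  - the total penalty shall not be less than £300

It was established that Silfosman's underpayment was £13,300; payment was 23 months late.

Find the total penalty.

£9,185

Accrued rate: 6% × 23 = 138%, capped at 30% → 30%
Failure-to-pay penalty: 30% of £13,300 = £3,990
Penalty before surcharge: £3,990 + £4,360 = £8,350
Administrative surcharge: 10% of £8,350 = £835
Total penalty: £8,350 + £835 = £9,185
Minimum £300: £9,185 meets the minimum, no increase.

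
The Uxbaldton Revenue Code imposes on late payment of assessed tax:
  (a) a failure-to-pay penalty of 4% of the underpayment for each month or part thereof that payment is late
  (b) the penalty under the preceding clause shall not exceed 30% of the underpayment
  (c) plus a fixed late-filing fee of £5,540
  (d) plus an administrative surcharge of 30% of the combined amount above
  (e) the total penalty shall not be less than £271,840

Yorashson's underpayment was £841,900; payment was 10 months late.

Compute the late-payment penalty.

£335,543

Accrued rate: 4% × 10 = 40%, capped at 30% → 30%
Failure-to-pay penalty: 30% of £841,900 = £252,570
Penalty before surcharge: £252,570 + £5,540 = £258,110
Administrative surcharge: 30% of £258,110 = £77,433
Total penalty: £258,110 + £77,433 = £335,543
Minimum £271,840: £335,543 meets the minimum, no increase.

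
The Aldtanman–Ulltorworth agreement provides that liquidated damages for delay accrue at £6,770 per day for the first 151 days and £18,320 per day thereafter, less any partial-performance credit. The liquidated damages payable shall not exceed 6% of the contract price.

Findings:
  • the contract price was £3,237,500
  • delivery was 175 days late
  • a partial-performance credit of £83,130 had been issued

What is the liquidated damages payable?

£194,250

First 151 days: 151 × £6,770 = £1,022,270
Remaining days: (175 − 151) × £18,320 = £439,680
Accrued per-day damages: £1,022,270 + £439,680 = £1,461,950
Less partial-performance credit: £1,461,950 − £83,130 = £1,378,820
Cap: 6% of £3,237,500 = £194,250
Cap at £194,250: £1,378,820 exceeds the cap → £194,250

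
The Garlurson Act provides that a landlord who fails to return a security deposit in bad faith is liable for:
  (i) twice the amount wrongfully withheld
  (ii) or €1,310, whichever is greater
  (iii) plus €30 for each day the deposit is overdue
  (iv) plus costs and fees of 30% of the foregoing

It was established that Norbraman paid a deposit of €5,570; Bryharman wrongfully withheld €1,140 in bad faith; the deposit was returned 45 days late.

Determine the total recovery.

€4,719

Doubled: 2 × €1,140 = €2,280
Minimum €1,310: €2,280 meets the minimum, no increase.
Late-return penalty: 45 × €30 = €1,350
Damages plus late penalty: €2,280 + €1,350 = €3,630
Costs and fees: 30% of €3,630 = €1,089
Total recovery: €3,630 + €1,089 = €4,719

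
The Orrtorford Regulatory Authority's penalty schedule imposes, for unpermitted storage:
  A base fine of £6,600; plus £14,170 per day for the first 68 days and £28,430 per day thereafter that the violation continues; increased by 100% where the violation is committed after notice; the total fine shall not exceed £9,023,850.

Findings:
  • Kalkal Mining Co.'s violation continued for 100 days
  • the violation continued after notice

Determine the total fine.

£3,759,840

First 68 days: 68 × £14,170 = £963,560
Remaining days: (100 − 68) × £28,430 = £909,760
Per-day component: £963,560 + £909,760 = £1,873,320
Base plus per-day: £6,600 + £1,873,320 = £1,879,920
Enhancement: 100% of £1,879,920 = £1,879,920
Enhanced fine: £1,879,920 + £1,879,920 = £3,759,840
Cap at £9,023,850: £3,759,840 is within the cap, no reduction.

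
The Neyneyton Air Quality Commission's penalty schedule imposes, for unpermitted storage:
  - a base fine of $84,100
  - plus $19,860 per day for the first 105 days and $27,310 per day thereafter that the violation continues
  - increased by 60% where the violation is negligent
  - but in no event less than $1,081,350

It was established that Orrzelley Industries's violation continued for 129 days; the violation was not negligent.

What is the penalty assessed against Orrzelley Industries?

First 105 days: 105 × $19,860 = $2,085,300
Remaining days: (129 − 105) × $27,310 = $655,440
Per-day component: $2,085,300 + $655,440 = $2,740,740
Base plus per-day: $84,100 + $2,740,740 = $2,824,840
The violation was not negligent: no 60% increase.
Minimum $1,081,350: $2,824,840 meets the minimum, no increase.

$2,824,840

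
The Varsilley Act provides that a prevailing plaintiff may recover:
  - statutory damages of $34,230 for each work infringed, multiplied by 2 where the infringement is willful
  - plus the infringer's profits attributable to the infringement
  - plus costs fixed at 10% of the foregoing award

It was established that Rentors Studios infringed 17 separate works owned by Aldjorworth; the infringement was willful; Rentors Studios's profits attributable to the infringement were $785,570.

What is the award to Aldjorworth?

Award: $2,144,329

Statutory damages: 17 × $34,230 = $581,910
Doubled: 2 × $581,910 = $1,163,820
Combined award: $1,163,820 + $785,570 = $1,949,390
Costs: 10% of $1,949,390 = $194,939
Award plus costs: $1,949,390 + $194,939 = $2,144,329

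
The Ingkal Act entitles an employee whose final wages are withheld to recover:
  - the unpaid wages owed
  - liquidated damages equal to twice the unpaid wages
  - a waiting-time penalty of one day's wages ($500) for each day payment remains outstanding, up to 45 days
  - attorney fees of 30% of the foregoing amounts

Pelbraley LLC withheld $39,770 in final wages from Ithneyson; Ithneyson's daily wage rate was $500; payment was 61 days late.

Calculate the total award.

Total award: $184,353

Doubled: 2 × $39,770 = $79,540
Penalty days: min(61, 45) = 45
Waiting-time penalty: 45 × $500 = $22,500
Subtotal: $39,770 + $79,540 + $22,500 = $141,810
Attorney fees: 30% of $141,810 = $42,543
Total award: $141,810 + $42,543 = $184,353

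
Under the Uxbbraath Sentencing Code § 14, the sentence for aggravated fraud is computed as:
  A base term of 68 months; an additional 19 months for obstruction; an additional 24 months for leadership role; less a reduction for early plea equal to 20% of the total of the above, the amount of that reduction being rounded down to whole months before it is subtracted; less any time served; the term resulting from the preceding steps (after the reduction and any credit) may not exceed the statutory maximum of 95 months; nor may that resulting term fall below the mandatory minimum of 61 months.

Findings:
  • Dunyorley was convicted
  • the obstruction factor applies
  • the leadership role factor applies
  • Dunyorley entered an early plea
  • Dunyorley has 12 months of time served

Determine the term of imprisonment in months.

77 months

Obstruction enhancement: +19 months
Leadership role enhancement: +24 months
Adjusted term: 68 months + 19 months + 24 months = 111 months
Early plea reduction: 20% of 111 months = 22 months (rounded down)
After reduction: 111 − 22 = 89 months
Less time served: 89 months − 12 months = 77 months
Cap at 95 months: 77 months is within the cap, no reduction.
Minimum 61 months: 77 months meets the minimum, no increase.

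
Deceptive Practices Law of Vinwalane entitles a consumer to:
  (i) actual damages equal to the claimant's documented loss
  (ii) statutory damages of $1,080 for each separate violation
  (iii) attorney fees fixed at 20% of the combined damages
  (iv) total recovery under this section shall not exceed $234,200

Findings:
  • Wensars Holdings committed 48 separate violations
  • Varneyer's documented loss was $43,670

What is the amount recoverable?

$114,612

Statutory damages: 48 × $1,080 = $51,840
Combined damages: $43,670 + $51,840 = $95,510
Attorney fees: 20% of $95,510 = $19,102
Total before cap: $95,510 + $19,102 = $114,612
Cap at $234,200: $114,612 is within the cap, no reduction.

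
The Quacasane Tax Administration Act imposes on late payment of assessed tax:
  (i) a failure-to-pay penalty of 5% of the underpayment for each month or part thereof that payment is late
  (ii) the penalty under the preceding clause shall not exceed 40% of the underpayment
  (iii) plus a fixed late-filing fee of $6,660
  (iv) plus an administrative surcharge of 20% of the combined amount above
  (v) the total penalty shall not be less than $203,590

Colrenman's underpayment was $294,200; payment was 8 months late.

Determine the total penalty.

$203,590

Accrued rate: 5% × 8 = 40%, capped at 40% → 40%
Failure-to-pay penalty: 40% of $294,200 = $117,680
Penalty before surcharge: $117,680 + $6,660 = $124,340
Administrative surcharge: 20% of $124,340 = $24,868
Total penalty: $124,340 + $24,868 = $149,208
Minimum $203,590: $149,208 is below the minimum → $203,590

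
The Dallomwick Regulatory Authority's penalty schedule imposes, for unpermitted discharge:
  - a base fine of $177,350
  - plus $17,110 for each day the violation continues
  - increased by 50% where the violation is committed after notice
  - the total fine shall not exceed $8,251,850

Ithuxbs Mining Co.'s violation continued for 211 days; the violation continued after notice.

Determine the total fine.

$5,681,340

Per-day component: 211 × $17,110 = $3,610,210
Base plus per-day: $177,350 + $3,610,210 = $3,787,560
Enhancement: 50% of $3,787,560 = $1,893,780
Enhanced fine: $3,787,560 + $1,893,780 = $5,681,340
Cap at $8,251,850: $5,681,340 is within the cap, no reduction.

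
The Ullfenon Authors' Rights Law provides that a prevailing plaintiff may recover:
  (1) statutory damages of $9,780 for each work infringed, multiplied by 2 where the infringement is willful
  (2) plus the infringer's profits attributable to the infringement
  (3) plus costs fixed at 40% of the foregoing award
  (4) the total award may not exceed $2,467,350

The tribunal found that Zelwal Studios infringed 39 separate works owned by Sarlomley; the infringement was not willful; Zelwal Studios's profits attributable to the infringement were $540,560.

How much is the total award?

$1,290,772

Statutory damages: 39 × $9,780 = $381,420
Infringement not willful: no ×2 enhancement.
Combined award: $381,420 + $540,560 = $921,980
Costs: 40% of $921,980 = $368,792
Award plus costs: $921,980 + $368,792 = $1,290,772
Cap at $2,467,350: $1,290,772 is within the cap, no reduction.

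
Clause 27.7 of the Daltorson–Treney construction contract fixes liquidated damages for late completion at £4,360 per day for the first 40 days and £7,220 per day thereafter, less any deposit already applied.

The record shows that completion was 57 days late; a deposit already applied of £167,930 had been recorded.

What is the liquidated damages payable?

First 40 days: 40 × £4,360 = £174,400
Remaining days: (57 − 40) × £7,220 = £122,740
Accrued per-day damages: £174,400 + £122,740 = £297,140
Less deposit already applied: £297,140 − £167,930 = £129,210

£129,210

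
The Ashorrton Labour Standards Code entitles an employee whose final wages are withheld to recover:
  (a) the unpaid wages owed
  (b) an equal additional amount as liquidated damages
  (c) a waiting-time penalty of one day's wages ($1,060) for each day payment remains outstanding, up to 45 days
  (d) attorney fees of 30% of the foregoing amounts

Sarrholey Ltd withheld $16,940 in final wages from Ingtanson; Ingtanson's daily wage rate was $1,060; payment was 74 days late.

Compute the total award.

$106,054

Liquidated damages (equal amount): $16,940
Penalty days: min(74, 45) = 45
Waiting-time penalty: 45 × $1,060 = $47,700
Subtotal: $16,940 + $16,940 + $47,700 = $81,580
Attorney fees: 30% of $81,580 = $24,474
Total award: $81,580 + $24,474 = $106,054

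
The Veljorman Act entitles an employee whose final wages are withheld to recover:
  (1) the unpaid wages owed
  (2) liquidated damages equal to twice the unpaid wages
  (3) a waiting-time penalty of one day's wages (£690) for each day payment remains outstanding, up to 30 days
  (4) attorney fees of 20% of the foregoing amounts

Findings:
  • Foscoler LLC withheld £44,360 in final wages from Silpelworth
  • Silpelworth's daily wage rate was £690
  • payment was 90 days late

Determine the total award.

£184,536

Doubled: 2 × £44,360 = £88,720
Penalty days: min(90, 30) = 30
Waiting-time penalty: 30 × £690 = £20,700
Subtotal: £44,360 + £88,720 + £20,700 = £153,780
Attorney fees: 20% of £153,780 = £30,756
Total award: £153,780 + £30,756 = £184,536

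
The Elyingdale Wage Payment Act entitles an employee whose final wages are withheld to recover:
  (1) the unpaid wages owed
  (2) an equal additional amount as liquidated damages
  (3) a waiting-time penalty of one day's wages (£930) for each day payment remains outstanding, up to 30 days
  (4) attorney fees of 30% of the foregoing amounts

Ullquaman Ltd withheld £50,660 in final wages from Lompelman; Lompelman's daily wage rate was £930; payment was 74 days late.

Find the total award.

£167,986

Liquidated damages (equal amount): £50,660
Penalty days: min(74, 30) = 30
Waiting-time penalty: 30 × £930 = £27,900
Subtotal: £50,660 + £50,660 + £27,900 = £129,220
Attorney fees: 30% of £129,220 = £38,766
Total award: £129,220 + £38,766 = £167,986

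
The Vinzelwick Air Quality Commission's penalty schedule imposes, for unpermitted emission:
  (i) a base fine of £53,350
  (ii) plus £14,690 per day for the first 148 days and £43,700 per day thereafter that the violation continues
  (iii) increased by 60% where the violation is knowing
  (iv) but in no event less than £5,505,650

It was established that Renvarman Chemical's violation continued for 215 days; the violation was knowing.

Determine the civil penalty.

£8,248,592

First 148 days: 148 × £14,690 = £2,174,120
Remaining days: (215 − 148) × £43,700 = £2,927,900
Per-day component: £2,174,120 + £2,927,900 = £5,102,020
Base plus per-day: £53,350 + £5,102,020 = £5,155,370
Enhancement: 60% of £5,155,370 = £3,093,222
Enhanced fine: £5,155,370 + £3,093,222 = £8,248,592
Minimum £5,505,650: £8,248,592 meets the minimum, no increase.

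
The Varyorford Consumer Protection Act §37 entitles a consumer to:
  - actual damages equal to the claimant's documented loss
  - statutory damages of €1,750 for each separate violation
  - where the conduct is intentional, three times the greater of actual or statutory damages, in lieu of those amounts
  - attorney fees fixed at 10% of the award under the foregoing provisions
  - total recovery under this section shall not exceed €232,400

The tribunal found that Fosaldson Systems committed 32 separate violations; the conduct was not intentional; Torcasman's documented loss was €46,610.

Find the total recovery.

€112,871

Statutory damages: 32 × €1,750 = €56,000
Conduct not intentional: the in-lieu enhancement does not apply.
Actual plus statutory damages: €46,610 + €56,000 = €102,610
Attorney fees: 10% of €102,610 = €10,261
Total before cap: €102,610 + €10,261 = €112,871
Cap at €232,400: €112,871 is within the cap, no reduction.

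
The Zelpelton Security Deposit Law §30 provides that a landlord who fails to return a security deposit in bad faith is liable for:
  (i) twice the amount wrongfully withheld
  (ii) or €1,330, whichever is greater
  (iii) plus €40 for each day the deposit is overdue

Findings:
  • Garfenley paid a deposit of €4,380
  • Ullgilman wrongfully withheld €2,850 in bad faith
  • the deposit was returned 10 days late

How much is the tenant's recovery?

€6,100

Doubled: 2 × €2,850 = €5,700
Minimum €1,330: €5,700 meets the minimum, no increase.
Late-return penalty: 10 × €40 = €400
Damages plus late penalty: €5,700 + €400 = €6,100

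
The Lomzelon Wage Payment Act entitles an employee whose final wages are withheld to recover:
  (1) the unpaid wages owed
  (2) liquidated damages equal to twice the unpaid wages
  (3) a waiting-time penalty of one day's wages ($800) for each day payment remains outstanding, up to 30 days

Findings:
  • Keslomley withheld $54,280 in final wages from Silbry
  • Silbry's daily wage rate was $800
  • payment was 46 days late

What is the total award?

$186,840

Doubled: 2 × $54,280 = $108,560
Penalty days: min(46, 30) = 30
Waiting-time penalty: 30 × $800 = $24,000
Total award: $54,280 + $108,560 + $24,000 = $186,840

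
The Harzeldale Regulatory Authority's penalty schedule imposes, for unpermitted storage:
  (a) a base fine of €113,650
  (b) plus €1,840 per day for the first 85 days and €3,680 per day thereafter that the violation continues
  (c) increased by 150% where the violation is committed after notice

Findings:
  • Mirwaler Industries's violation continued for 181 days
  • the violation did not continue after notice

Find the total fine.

€623,330

First 85 days: 85 × €1,840 = €156,400
Remaining days: (181 − 85) × €3,680 = €353,280
Per-day component: €156,400 + €353,280 = €509,680
Base plus per-day: €113,650 + €509,680 = €623,330
The violation did not continue after notice: no 150% increase.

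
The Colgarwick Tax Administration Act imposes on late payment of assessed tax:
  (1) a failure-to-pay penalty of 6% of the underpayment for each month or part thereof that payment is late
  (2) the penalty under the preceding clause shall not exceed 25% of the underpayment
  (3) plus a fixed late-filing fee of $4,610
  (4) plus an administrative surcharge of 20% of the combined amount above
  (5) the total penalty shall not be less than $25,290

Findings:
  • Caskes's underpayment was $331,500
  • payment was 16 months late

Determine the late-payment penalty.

$104,982

Accrued rate: 6% × 16 = 96%, capped at 25% → 25%
Failure-to-pay penalty: 25% of $331,500 = $82,875
Penalty before surcharge: $82,875 + $4,610 = $87,485
Administrative surcharge: 20% of $87,485 = $17,497
Total penalty: $87,485 + $17,497 = $104,982
Minimum $25,290: $104,982 meets the minimum, no increase.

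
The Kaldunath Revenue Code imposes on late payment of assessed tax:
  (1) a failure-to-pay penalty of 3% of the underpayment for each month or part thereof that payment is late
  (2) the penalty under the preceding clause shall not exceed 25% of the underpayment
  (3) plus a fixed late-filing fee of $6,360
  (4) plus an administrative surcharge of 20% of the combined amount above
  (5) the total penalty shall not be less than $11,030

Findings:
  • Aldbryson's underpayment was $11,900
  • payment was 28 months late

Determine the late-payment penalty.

$11,202

Accrued rate: 3% × 28 = 84%, capped at 25% → 25%
Failure-to-pay penalty: 25% of $11,900 = $2,975
Penalty before surcharge: $2,975 + $6,360 = $9,335
Administrative surcharge: 20% of $9,335 = $1,867
Total penalty: $9,335 + $1,867 = $11,202
Minimum $11,030: $11,202 meets the minimum, no increase.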